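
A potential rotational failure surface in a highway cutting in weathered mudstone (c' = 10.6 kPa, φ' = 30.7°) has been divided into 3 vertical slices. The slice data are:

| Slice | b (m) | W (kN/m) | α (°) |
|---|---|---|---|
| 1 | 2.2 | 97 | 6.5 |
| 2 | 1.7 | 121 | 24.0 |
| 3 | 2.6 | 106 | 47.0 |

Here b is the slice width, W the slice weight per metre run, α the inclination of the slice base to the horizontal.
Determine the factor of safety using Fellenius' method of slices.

FS = 1.81

Ordinary method of slices: FS = Σ[c'·Δl_i + (W_i cosα_i)·tanφ'] / Σ W_i sinα_i, with Δl_i = b_i / cosα_i.
Slice 1: Δl = 2.2/cos6.5° = 2.214 m; N'_1 = 97·cos6.5° = 96.4; c'Δl = 23.47; W sinα = 11.0
Slice 2: Δl = 1.7/cos24.0° = 1.861 m; N'_2 = 121·cos24.0° = 110.5; c'Δl = 19.73; W sinα = 49.2
Slice 3: Δl = 2.6/cos47.0° = 3.812 m; N'_3 = 106·cos47.0° = 72.3; c'Δl = 40.41; W sinα = 77.5
Σc'Δl = 83.6 kN/m; ΣN' = 279.2 kN/m; ΣW sinα = 137.7 kN/m
Resisting = 83.6 + 279.2·tan30.7° = 83.6 + 165.8 = 249.4 kN/m
FS = 249.4 / 137.7 = 1.811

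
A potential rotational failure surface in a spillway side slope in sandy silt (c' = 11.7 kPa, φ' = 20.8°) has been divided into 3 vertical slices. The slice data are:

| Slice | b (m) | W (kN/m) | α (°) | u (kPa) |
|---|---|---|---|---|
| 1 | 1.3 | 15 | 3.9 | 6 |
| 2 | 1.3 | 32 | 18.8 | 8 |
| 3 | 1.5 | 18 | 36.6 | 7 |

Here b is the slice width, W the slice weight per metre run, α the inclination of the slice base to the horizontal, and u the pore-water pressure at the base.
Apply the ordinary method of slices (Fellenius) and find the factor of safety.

FS = 2.89

Ordinary method of slices: FS = Σ[c'·Δl_i + (W_i cosα_i − u_i·Δl_i)·tanφ'] / Σ W_i sinα_i, with Δl_i = b_i / cosα_i.
Slice 1: Δl = 1.3/cos3.9° = 1.303 m; N'_1 = 15·cos3.9° − 6·1.303 = 7.1; c'Δl = 15.25; W sinα = 1.0
Slice 2: Δl = 1.3/cos18.8° = 1.373 m; N'_2 = 32·cos18.8° − 8·1.373 = 19.3; c'Δl = 16.07; W sinα = 10.3
Slice 3: Δl = 1.5/cos36.6° = 1.868 m; N'_3 = 18·cos36.6° − 7·1.868 = 1.4; c'Δl = 21.86; W sinα = 10.7
Σc'Δl = 53.2 kN/m; ΣN' = 27.8 kN/m; ΣW sinα = 22.1 kN/m
Resisting = 53.2 + 27.8·tan20.8° = 53.2 + 10.6 = 63.7 kN/m
FS = 63.7 / 22.1 = 2.889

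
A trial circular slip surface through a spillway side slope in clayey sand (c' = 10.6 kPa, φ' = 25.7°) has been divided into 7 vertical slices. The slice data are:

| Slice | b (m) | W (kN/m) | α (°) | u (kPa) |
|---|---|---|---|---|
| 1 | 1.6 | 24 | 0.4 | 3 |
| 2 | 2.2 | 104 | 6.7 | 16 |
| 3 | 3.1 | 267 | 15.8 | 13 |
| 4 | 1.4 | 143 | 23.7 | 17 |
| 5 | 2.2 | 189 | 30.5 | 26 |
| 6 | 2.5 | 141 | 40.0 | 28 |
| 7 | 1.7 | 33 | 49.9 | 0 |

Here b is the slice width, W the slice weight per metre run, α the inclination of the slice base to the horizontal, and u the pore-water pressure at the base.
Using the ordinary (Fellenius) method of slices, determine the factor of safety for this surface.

Ordinary method of slices: FS = Σ[c'·Δl_i + (W_i cosα_i − u_i·Δl_i)·tanφ'] / Σ W_i sinα_i, with Δl_i = b_i / cosα_i.
Slice 1: Δl = 1.6/cos0.4° = 1.600 m; N'_1 = 24·cos0.4° − 3·1.600 = 19.2; c'Δl = 16.96; W sinα = 0.2
Slice 2: Δl = 2.2/cos6.7° = 2.215 m; N'_2 = 104·cos6.7° − 16·2.215 = 67.8; c'Δl = 23.48; W sinα = 12.1
Slice 3: Δl = 3.1/cos15.8° = 3.222 m; N'_3 = 267·cos15.8° − 13·3.222 = 215.0; c'Δl = 34.15; W sinα = 72.7
Slice 4: Δl = 1.4/cos23.7° = 1.529 m; N'_4 = 143·cos23.7° − 17·1.529 = 104.9; c'Δl = 16.21; W sinα = 57.5
Slice 5: Δl = 2.2/cos30.5° = 2.553 m; N'_5 = 189·cos30.5° − 26·2.553 = 96.5; c'Δl = 27.07; W sinα = 95.9
Slice 6: Δl = 2.5/cos40.0° = 3.264 m; N'_6 = 141·cos40.0° − 28·3.264 = 16.6; c'Δl = 34.59; W sinα = 90.6
Slice 7: Δl = 1.7/cos49.9° = 2.639 m; N'_7 = 33·cos49.9° − 0·2.639 = 21.3; c'Δl = 27.98; W sinα = 25.2
Σc'Δl = 180.4 kN/m; ΣN' = 541.4 kN/m; ΣW sinα = 354.3 kN/m
Resisting = 180.4 + 541.4·tan25.7° = 180.4 + 260.5 = 441.0 kN/m
FS = 441.0 / 354.3 = 1.245

FS = 1.24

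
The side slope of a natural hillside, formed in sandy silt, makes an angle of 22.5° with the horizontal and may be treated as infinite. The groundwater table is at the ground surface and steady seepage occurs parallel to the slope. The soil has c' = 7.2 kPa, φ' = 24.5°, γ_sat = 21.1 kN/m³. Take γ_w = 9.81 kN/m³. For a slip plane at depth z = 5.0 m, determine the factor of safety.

With seepage parallel to the slope and the water table at the surface, the effective normal stress on the slip plane uses the buoyant unit weight γ' = γ_sat − γ_w while the driving shear stress uses γ_sat:
FS = [c' + γ' z cos²β tanφ'] / [γ_sat z sinβ cosβ]
γ' = 21.1 − 9.81 = 11.29 kN/m³
Numerator = 7.2 + 11.29·5.0·cos²22.5°·tan24.5° = 7.2 + 11.29·5.0·0.8536·0.4557 = 29.158 kPa
Denominator = 21.1·5.0·sin22.5°·cos22.5° = 21.1·5.0·0.3827·0.9239 = 37.300 kPa
FS = 29.158 / 37.300 = 0.782

FS = 0.78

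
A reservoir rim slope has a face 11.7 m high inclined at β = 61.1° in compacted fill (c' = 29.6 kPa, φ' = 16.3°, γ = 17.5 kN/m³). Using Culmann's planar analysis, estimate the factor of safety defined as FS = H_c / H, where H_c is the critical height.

FS = 1.67

H_c = (4c'/γ) · sinβ cosφ' / [1 − cos(β − φ')]
    = (4·29.6/17.5) · sin61.1°·cos16.3° / [1 − cos44.8°]
    = 6.766 · 0.8403 / 0.2904 = 19.57 m
FS = H_c / H = 19.57 / 11.7 = 1.673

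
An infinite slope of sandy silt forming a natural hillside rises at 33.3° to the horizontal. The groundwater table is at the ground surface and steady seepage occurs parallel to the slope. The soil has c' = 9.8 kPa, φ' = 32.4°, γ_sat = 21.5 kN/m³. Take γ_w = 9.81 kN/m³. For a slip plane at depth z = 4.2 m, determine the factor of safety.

With seepage parallel to the slope and the water table at the surface, the effective normal stress on the slip plane uses the buoyant unit weight γ' = γ_sat − γ_w while the driving shear stress uses γ_sat:
FS = [c' + γ' z cos²β tanφ'] / [γ_sat z sinβ cosβ]
γ' = 21.5 − 9.81 = 11.69 kN/m³
Numerator = 9.8 + 11.69·4.2·cos²33.3°·tan32.4° = 9.8 + 11.69·4.2·0.6986·0.6346 = 31.567 kPa
Denominator = 21.5·4.2·sin33.3°·cos33.3° = 21.5·4.2·0.5490·0.8358 = 41.437 kPa
FS = 31.567 / 41.437 = 0.762

FS = 0.76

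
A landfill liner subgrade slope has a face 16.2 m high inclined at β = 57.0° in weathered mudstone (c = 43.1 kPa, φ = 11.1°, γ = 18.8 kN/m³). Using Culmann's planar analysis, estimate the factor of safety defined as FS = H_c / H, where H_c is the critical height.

H_c = (4c/γ) · sinβ cosφ / [1 − cos(β − φ)]
    = (4·43.1/18.8) · sin57.0°·cos11.1° / [1 − cos45.9°]
    = 9.170 · 0.8230 / 0.3041 = 24.82 m
FS = H_c / H = 24.82 / 16.2 = 1.532

FS = 1.53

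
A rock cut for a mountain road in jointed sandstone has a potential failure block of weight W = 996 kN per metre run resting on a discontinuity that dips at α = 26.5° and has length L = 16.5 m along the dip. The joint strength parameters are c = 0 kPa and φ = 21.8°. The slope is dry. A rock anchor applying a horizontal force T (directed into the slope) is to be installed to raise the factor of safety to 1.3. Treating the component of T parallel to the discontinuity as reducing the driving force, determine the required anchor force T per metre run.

Resolving forces along and normal to the sliding plane, with the horizontal anchor force T adding T·sinα to the effective normal force and T·cosα acting up the plane against the driving force:
FS = [cL + (W cosα + T sinα) tanφ] / [W sinα − T cosα]
Without the anchor: N' = 891.4 kN/m, driving T_d = 444.4 kN/m, resisting R = 0·16.5 + 891.4·tan21.8° = 356.5 kN/m, FS = 0.80.
Setting FS = 1.3 and solving for T:
1.3·(444.4 − T cos26.5°) = 356.5 + T sin26.5°·tan21.8°
T·(sin26.5°·tan21.8° + 1.3·cos26.5°) = 1.3·444.4 − 356.5
T·(0.4462·0.4000 + 1.3·0.8949) = 577.7 − 356.5 = 221.2
T·1.3419 = 221.2
T = 164.9 kN/m

T = 165 kN/m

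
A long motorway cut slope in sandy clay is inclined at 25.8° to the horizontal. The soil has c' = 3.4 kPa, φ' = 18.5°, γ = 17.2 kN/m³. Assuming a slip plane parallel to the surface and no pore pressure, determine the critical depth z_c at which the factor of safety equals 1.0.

z_c = 1.64 m

Setting FS = 1.00 in FS = [c' + γz cos²β tanφ'] / [γz sinβ cosβ] and solving for z:
z = c' / [γ cosβ (FS·sinβ − cosβ·tanφ')]
  = 3.4 / [17.2·cos25.8°·(1.00·sin25.8° − cos25.8°·tan18.5°)]
  = 3.4 / [17.2·0.9003·(1.00·0.4352 − 0.9003·0.3346)]
  = 3.4 / 2.0749 = 1.639 m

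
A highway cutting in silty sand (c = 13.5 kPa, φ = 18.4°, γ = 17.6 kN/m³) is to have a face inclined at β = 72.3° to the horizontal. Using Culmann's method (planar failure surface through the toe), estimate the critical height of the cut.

H_c = 6.75 m

Culmann's analysis gives the critical failure plane at α_cr = (β + φ)/2 = (72.3 + 18.4)/2 = 45.3°, and the critical height
H_c = (4c/γ) · sinβ cosφ / [1 − cos(β − φ)]
    = (4·13.5/17.6) · sin72.3°·cos18.4° / [1 − cos(53.9°)]
    = 3.068 · 0.9527·0.9489 / [1 − 0.5892]
    = 3.068 · 0.9040 / 0.4108
    = 6.75 m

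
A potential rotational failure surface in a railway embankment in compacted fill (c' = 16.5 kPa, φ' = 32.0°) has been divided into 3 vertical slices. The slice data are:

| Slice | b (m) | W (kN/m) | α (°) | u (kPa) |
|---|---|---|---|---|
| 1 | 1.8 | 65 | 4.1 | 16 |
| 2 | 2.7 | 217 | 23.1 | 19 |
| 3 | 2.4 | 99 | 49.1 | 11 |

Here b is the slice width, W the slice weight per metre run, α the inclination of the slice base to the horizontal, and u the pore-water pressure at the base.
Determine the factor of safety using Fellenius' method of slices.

Ordinary method of slices: FS = Σ[c'·Δl_i + (W_i cosα_i − u_i·Δl_i)·tanφ'] / Σ W_i sinα_i, with Δl_i = b_i / cosα_i.
Slice 1: Δl = 1.8/cos4.1° = 1.805 m; N'_1 = 65·cos4.1° − 16·1.805 = 36.0; c'Δl = 29.78; W sinα = 4.6
Slice 2: Δl = 2.7/cos23.1° = 2.935 m; N'_2 = 217·cos23.1° − 19·2.935 = 143.8; c'Δl = 48.43; W sinα = 85.1
Slice 3: Δl = 2.4/cos49.1° = 3.666 m; N'_3 = 99·cos49.1° − 11·3.666 = 24.5; c'Δl = 60.48; W sinα = 74.8
Σc'Δl = 138.7 kN/m; ΣN' = 204.3 kN/m; ΣW sinα = 164.6 kN/m
Resisting = 138.7 + 204.3·tan32.0° = 138.7 + 127.7 = 266.3 kN/m
FS = 266.3 / 164.6 = 1.618

FS = 1.62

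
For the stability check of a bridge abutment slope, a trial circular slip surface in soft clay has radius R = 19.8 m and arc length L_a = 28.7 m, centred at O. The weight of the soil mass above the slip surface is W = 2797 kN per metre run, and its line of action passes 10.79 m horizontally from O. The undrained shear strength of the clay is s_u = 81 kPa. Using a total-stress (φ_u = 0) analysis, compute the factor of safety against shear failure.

Taking moments about the centre O, the resisting moment is provided by the undrained shear strength acting along the arc:
M_R = s_u·L_a·R = 81·28.70·19.8 = 46029.1 kN·m/m
M_D = W·d = 2797·10.79 = 30179.6 kN·m/m
FS = M_R / M_D = 46029.1 / 30179.6 = 1.525

FS = 1.53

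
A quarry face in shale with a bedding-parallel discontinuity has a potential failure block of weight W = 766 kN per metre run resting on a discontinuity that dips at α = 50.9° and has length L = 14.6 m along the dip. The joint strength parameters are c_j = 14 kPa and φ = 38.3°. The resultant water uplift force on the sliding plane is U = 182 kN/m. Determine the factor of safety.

FS = 0.74

Resolving the block weight along and normal to the plane and applying the Mohr–Coulomb strength on the joint:
N' = W cosα − U = 766·cos50.9° − 182 = 301.1 kN/m
Driving force T = W sinα = 766·sin50.9° = 594.5 kN/m
Resisting force R = c_j·L + N'·tanφ = 14·14.6 + 301.1·tan38.3° = 204.4 + 237.8 = 442.2 kN/m
FS = R / T = 442.2 / 594.5 = 0.744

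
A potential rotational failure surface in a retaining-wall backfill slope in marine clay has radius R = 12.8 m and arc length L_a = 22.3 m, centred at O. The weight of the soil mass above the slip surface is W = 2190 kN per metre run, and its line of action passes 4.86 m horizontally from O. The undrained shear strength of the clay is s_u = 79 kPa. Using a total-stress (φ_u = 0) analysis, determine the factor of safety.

Taking moments about the centre O, the resisting moment is provided by the undrained shear strength acting along the arc:
M_R = s_u·L_a·R = 79·22.30·12.8 = 22549.8 kN·m/m
M_D = W·d = 2190·4.86 = 10643.4 kN·m/m
FS = M_R / M_D = 22549.8 / 10643.4 = 2.119

FS = 2.12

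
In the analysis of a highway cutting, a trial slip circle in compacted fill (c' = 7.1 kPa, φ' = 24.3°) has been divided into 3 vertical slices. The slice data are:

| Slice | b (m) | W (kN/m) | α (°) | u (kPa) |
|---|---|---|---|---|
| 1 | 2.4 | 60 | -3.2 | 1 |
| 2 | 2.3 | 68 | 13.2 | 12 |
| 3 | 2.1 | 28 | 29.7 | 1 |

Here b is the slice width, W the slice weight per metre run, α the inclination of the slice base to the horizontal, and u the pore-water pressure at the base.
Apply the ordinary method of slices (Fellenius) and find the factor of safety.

Ordinary method of slices: FS = Σ[c'·Δl_i + (W_i cosα_i − u_i·Δl_i)·tanφ'] / Σ W_i sinα_i, with Δl_i = b_i / cosα_i.
Slice 1: Δl = 2.4/cos(-3.2°) = 2.404 m; N'_1 = 60·cos(-3.2°) − 1·2.404 = 57.5; c'Δl = 17.07; W sinα = -3.3
Slice 2: Δl = 2.3/cos13.2° = 2.362 m; N'_2 = 68·cos13.2° − 12·2.362 = 37.9; c'Δl = 16.77; W sinα = 15.5
Slice 3: Δl = 2.1/cos29.7° = 2.418 m; N'_3 = 28·cos29.7° − 1·2.418 = 21.9; c'Δl = 17.16; W sinα = 13.9
Σc'Δl = 51.0 kN/m; ΣN' = 117.3 kN/m; ΣW sinα = 26.1 kN/m
Resisting = 51.0 + 117.3·tan24.3° = 51.0 + 52.9 = 104.0 kN/m
FS = 104.0 / 26.1 = 3.990

FS = 3.99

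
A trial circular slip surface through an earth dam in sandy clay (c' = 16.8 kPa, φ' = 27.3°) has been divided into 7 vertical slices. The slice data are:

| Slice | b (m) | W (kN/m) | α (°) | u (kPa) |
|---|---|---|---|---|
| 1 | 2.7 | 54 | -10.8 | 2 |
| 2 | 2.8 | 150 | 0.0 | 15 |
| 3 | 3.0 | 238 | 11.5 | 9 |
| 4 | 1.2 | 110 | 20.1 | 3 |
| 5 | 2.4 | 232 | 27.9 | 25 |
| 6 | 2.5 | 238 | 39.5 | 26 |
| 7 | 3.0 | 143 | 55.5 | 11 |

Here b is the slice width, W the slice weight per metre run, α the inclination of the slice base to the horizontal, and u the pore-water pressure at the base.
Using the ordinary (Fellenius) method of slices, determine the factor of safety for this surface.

FS = 1.60

Ordinary method of slices: FS = Σ[c'·Δl_i + (W_i cosα_i − u_i·Δl_i)·tanφ'] / Σ W_i sinα_i, with Δl_i = b_i / cosα_i.
Slice 1: Δl = 2.7/cos(-10.8°) = 2.749 m; N'_1 = 54·cos(-10.8°) − 2·2.749 = 47.5; c'Δl = 46.18; W sinα = -10.1
Slice 2: Δl = 2.8/cos0.0° = 2.800 m; N'_2 = 150·cos0.0° − 15·2.800 = 108.0; c'Δl = 47.04; W sinα = 0.0
Slice 3: Δl = 3.0/cos11.5° = 3.061 m; N'_3 = 238·cos11.5° − 9·3.061 = 205.7; c'Δl = 51.43; W sinα = 47.4
Slice 4: Δl = 1.2/cos20.1° = 1.278 m; N'_4 = 110·cos20.1° − 3·1.278 = 99.5; c'Δl = 21.47; W sinα = 37.8
Slice 5: Δl = 2.4/cos27.9° = 2.716 m; N'_5 = 232·cos27.9° − 25·2.716 = 137.1; c'Δl = 45.62; W sinα = 108.6
Slice 6: Δl = 2.5/cos39.5° = 3.240 m; N'_6 = 238·cos39.5° − 26·3.240 = 99.4; c'Δl = 54.43; W sinα = 151.4
Slice 7: Δl = 3.0/cos55.5° = 5.297 m; N'_7 = 143·cos55.5° − 11·5.297 = 22.7; c'Δl = 88.98; W sinα = 117.9
Σc'Δl = 355.2 kN/m; ΣN' = 720.0 kN/m; ΣW sinα = 452.9 kN/m
Resisting = 355.2 + 720.0·tan27.3° = 355.2 + 371.6 = 726.8 kN/m
FS = 726.8 / 452.9 = 1.605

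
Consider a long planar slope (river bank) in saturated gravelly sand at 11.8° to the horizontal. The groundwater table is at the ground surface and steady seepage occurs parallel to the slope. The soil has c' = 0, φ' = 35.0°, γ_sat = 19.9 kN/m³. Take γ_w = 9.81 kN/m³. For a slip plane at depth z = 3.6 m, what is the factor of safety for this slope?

FS = 1.70

With seepage parallel to the slope and the water table at the surface, the effective normal stress on the slip plane uses the buoyant unit weight γ' = γ_sat − γ_w while the driving shear stress uses γ_sat:
FS = [c' + γ' z cos²β tanφ'] / [γ_sat z sinβ cosβ]
(For c' = 0 this reduces to FS = (γ'/γ_sat)·tanφ'/tanβ.)
γ' = 19.9 − 9.81 = 10.09 kN/m³
Numerator = 0.0 + 10.09·3.6·cos²11.8°·tan35.0° = 0.0 + 10.09·3.6·0.9582·0.7002 = 24.371 kPa
Denominator = 19.9·3.6·sin11.8°·cos11.8° = 19.9·3.6·0.2045·0.9789 = 14.341 kPa
FS = 24.371 / 14.341 = 1.699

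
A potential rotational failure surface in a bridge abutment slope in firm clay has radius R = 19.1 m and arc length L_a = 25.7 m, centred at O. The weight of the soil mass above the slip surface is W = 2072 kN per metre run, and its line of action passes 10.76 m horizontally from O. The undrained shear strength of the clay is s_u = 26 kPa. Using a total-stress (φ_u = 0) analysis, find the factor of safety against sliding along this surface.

FS = 0.57

Taking moments about the centre O, the resisting moment is provided by the undrained shear strength acting along the arc:
M_R = s_u·L_a·R = 26·25.70·19.1 = 12762.6 kN·m/m
M_D = W·d = 2072·10.76 = 22294.7 kN·m/m
FS = M_R / M_D = 12762.6 / 22294.7 = 0.572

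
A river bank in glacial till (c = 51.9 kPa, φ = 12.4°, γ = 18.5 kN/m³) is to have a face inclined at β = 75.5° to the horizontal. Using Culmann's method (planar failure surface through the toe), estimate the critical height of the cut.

H_c = 19.38 m

Culmann's analysis gives the critical failure plane at α_cr = (β + φ)/2 = (75.5 + 12.4)/2 = 44.0°, and the critical height
H_c = (4c/γ) · sinβ cosφ / [1 − cos(β − φ)]
    = (4·51.9/18.5) · sin75.5°·cos12.4° / [1 − cos(63.1°)]
    = 11.222 · 0.9681·0.9767 / [1 − 0.4524]
    = 11.222 · 0.9456 / 0.5476
    = 19.38 m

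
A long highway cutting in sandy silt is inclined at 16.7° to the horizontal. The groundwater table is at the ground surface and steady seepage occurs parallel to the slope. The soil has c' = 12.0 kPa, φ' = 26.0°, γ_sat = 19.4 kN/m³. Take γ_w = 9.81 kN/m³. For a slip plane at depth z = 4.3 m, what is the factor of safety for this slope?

FS = 1.33

With seepage parallel to the slope and the water table at the surface, the effective normal stress on the slip plane uses the buoyant unit weight γ' = γ_sat − γ_w while the driving shear stress uses γ_sat:
FS = [c' + γ' z cos²β tanφ'] / [γ_sat z sinβ cosβ]
γ' = 19.4 − 9.81 = 9.59 kN/m³
Numerator = 12.0 + 9.59·4.3·cos²16.7°·tan26.0° = 12.0 + 9.59·4.3·0.9174·0.4877 = 30.452 kPa
Denominator = 19.4·4.3·sin16.7°·cos16.7° = 19.4·4.3·0.2874·0.9578 = 22.961 kPa
FS = 30.452 / 22.961 = 1.326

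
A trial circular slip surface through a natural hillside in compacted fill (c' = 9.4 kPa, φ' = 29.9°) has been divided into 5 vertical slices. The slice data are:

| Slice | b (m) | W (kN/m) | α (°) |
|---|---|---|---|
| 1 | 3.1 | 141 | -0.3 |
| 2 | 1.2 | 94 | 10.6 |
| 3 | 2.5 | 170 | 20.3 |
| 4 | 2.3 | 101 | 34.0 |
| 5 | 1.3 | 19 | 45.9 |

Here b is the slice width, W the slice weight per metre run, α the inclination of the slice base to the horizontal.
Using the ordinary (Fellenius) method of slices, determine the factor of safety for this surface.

FS = 2.68

Ordinary method of slices: FS = Σ[c'·Δl_i + (W_i cosα_i)·tanφ'] / Σ W_i sinα_i, with Δl_i = b_i / cosα_i.
Slice 1: Δl = 3.1/cos(-0.3°) = 3.100 m; N'_1 = 141·cos(-0.3°) = 141.0; c'Δl = 29.14; W sinα = -0.7
Slice 2: Δl = 1.2/cos10.6° = 1.221 m; N'_2 = 94·cos10.6° = 92.4; c'Δl = 11.48; W sinα = 17.3
Slice 3: Δl = 2.5/cos20.3° = 2.666 m; N'_3 = 170·cos20.3° = 159.4; c'Δl = 25.06; W sinα = 59.0
Slice 4: Δl = 2.3/cos34.0° = 2.774 m; N'_4 = 101·cos34.0° = 83.7; c'Δl = 26.08; W sinα = 56.5
Slice 5: Δl = 1.3/cos45.9° = 1.868 m; N'_5 = 19·cos45.9° = 13.2; c'Δl = 17.56; W sinα = 13.6
Σc'Δl = 109.3 kN/m; ΣN' = 489.8 kN/m; ΣW sinα = 145.7 kN/m
Resisting = 109.3 + 489.8·tan29.9° = 109.3 + 281.6 = 391.0 kN/m
FS = 391.0 / 145.7 = 2.684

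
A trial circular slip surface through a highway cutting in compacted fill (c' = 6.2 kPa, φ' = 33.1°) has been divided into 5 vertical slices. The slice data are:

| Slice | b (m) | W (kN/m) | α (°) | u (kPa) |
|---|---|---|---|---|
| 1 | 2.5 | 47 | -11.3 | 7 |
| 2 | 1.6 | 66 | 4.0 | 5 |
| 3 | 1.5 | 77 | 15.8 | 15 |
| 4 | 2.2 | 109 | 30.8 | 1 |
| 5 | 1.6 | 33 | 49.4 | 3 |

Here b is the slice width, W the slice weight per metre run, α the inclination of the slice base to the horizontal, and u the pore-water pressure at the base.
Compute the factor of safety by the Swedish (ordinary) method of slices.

FS = 2.31

Ordinary method of slices: FS = Σ[c'·Δl_i + (W_i cosα_i − u_i·Δl_i)·tanφ'] / Σ W_i sinα_i, with Δl_i = b_i / cosα_i.
Slice 1: Δl = 2.5/cos(-11.3°) = 2.549 m; N'_1 = 47·cos(-11.3°) − 7·2.549 = 28.2; c'Δl = 15.81; W sinα = -9.2
Slice 2: Δl = 1.6/cos4.0° = 1.604 m; N'_2 = 66·cos4.0° − 5·1.604 = 57.8; c'Δl = 9.94; W sinα = 4.6
Slice 3: Δl = 1.5/cos15.8° = 1.559 m; N'_3 = 77·cos15.8° − 15·1.559 = 50.7; c'Δl = 9.67; W sinα = 21.0
Slice 4: Δl = 2.2/cos30.8° = 2.561 m; N'_4 = 109·cos30.8° − 1·2.561 = 91.1; c'Δl = 15.88; W sinα = 55.8
Slice 5: Δl = 1.6/cos49.4° = 2.459 m; N'_5 = 33·cos49.4° − 3·2.459 = 14.1; c'Δl = 15.24; W sinα = 25.1
Σc'Δl = 66.5 kN/m; ΣN' = 241.9 kN/m; ΣW sinα = 97.2 kN/m
Resisting = 66.5 + 241.9·tan33.1° = 66.5 + 157.7 = 224.3 kN/m
FS = 224.3 / 97.2 = 2.306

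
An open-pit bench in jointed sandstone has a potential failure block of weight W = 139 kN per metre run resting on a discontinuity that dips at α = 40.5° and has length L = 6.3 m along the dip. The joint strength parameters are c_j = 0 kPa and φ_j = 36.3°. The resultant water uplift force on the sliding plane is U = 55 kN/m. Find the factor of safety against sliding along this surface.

Resolving the block weight along and normal to the plane and applying the Mohr–Coulomb strength on the joint:
N' = W cosα − U = 139·cos40.5° − 55 = 50.7 kN/m
Driving force T = W sinα = 139·sin40.5° = 90.3 kN/m
Resisting force R = c_j·L + N'·tanφ_j = 0·6.3 + 50.7·tan36.3° = 0.0 + 37.2 = 37.2 kN/m
FS = R / T = 37.2 / 90.3 = 0.413

FS = 0.41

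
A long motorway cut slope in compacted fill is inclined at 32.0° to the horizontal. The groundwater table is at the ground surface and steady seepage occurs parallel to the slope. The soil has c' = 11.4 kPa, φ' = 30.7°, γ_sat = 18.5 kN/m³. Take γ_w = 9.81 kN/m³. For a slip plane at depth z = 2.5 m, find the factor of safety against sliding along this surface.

FS = 0.99

With seepage parallel to the slope and the water table at the surface, the effective normal stress on the slip plane uses the buoyant unit weight γ' = γ_sat − γ_w while the driving shear stress uses γ_sat:
FS = [c' + γ' z cos²β tanφ'] / [γ_sat z sinβ cosβ]
γ' = 18.5 − 9.81 = 8.69 kN/m³
Numerator = 11.4 + 8.69·2.5·cos²32.0°·tan30.7° = 11.4 + 8.69·2.5·0.7192·0.5938 = 20.677 kPa
Denominator = 18.5·2.5·sin32.0°·cos32.0° = 18.5·2.5·0.5299·0.8480 = 20.785 kPa
FS = 20.677 / 20.785 = 0.995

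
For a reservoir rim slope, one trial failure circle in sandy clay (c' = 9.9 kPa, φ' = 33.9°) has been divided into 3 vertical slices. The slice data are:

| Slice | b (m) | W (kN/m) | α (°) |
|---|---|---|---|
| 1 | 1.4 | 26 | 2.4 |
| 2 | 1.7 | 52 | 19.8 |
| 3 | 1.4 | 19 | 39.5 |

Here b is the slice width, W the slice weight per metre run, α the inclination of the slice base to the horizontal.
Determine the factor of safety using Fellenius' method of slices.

Ordinary method of slices: FS = Σ[c'·Δl_i + (W_i cosα_i)·tanφ'] / Σ W_i sinα_i, with Δl_i = b_i / cosα_i.
Slice 1: Δl = 1.4/cos2.4° = 1.401 m; N'_1 = 26·cos2.4° = 26.0; c'Δl = 13.87; W sinα = 1.1
Slice 2: Δl = 1.7/cos19.8° = 1.807 m; N'_2 = 52·cos19.8° = 48.9; c'Δl = 17.89; W sinα = 17.6
Slice 3: Δl = 1.4/cos39.5° = 1.814 m; N'_3 = 19·cos39.5° = 14.7; c'Δl = 17.96; W sinα = 12.1
Σc'Δl = 49.7 kN/m; ΣN' = 89.6 kN/m; ΣW sinα = 30.8 kN/m
Resisting = 49.7 + 89.6·tan33.9° = 49.7 + 60.2 = 109.9 kN/m
FS = 109.9 / 30.8 = 3.570

FS = 3.57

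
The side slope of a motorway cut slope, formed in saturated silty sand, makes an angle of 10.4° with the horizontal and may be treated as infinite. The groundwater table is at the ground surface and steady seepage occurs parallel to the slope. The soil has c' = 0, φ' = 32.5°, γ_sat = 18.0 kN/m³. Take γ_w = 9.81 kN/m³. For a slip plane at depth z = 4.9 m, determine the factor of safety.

FS = 1.58

With seepage parallel to the slope and the water table at the surface, the effective normal stress on the slip plane uses the buoyant unit weight γ' = γ_sat − γ_w while the driving shear stress uses γ_sat:
FS = [c' + γ' z cos²β tanφ'] / [γ_sat z sinβ cosβ]
(For c' = 0 this reduces to FS = (γ'/γ_sat)·tanφ'/tanβ.)
γ' = 18.0 − 9.81 = 8.19 kN/m³
Numerator = 0.0 + 8.19·4.9·cos²10.4°·tan32.5° = 0.0 + 8.19·4.9·0.9674·0.6371 = 24.733 kPa
Denominator = 18.0·4.9·sin10.4°·cos10.4° = 18.0·4.9·0.1805·0.9836 = 15.660 kPa
FS = 24.733 / 15.660 = 1.579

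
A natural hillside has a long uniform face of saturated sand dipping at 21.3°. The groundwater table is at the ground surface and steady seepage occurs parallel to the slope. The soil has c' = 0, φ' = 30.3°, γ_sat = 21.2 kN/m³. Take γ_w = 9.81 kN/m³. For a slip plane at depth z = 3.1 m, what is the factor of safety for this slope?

With seepage parallel to the slope and the water table at the surface, the effective normal stress on the slip plane uses the buoyant unit weight γ' = γ_sat − γ_w while the driving shear stress uses γ_sat:
FS = [c' + γ' z cos²β tanφ'] / [γ_sat z sinβ cosβ]
(For c' = 0 this reduces to FS = (γ'/γ_sat)·tanφ'/tanβ.)
γ' = 21.2 − 9.81 = 11.39 kN/m³
Numerator = 0.0 + 11.39·3.1·cos²21.3°·tan30.3° = 0.0 + 11.39·3.1·0.8680·0.5844 = 17.910 kPa
Denominator = 21.2·3.1·sin21.3°·cos21.3° = 21.2·3.1·0.3633·0.9317 = 22.242 kPa
FS = 17.910 / 22.242 = 0.805

FS = 0.81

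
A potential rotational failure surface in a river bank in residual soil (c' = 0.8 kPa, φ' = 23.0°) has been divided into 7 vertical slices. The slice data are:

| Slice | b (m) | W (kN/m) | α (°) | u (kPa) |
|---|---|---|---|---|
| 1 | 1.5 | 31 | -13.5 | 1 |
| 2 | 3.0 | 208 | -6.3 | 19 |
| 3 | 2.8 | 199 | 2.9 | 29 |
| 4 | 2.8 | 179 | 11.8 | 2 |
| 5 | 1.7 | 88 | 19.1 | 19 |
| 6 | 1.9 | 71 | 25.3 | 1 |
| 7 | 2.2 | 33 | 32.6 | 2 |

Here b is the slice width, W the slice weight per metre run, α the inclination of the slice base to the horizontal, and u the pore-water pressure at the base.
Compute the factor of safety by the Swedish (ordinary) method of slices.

Ordinary method of slices: FS = Σ[c'·Δl_i + (W_i cosα_i − u_i·Δl_i)·tanφ'] / Σ W_i sinα_i, with Δl_i = b_i / cosα_i.
Slice 1: Δl = 1.5/cos(-13.5°) = 1.543 m; N'_1 = 31·cos(-13.5°) − 1·1.543 = 28.6; c'Δl = 1.23; W sinα = -7.2
Slice 2: Δl = 3.0/cos(-6.3°) = 3.018 m; N'_2 = 208·cos(-6.3°) − 19·3.018 = 149.4; c'Δl = 2.41; W sinα = -22.8
Slice 3: Δl = 2.8/cos2.9° = 2.804 m; N'_3 = 199·cos2.9° − 29·2.804 = 117.4; c'Δl = 2.24; W sinα = 10.1
Slice 4: Δl = 2.8/cos11.8° = 2.860 m; N'_4 = 179·cos11.8° − 2·2.860 = 169.5; c'Δl = 2.29; W sinα = 36.6
Slice 5: Δl = 1.7/cos19.1° = 1.799 m; N'_5 = 88·cos19.1° − 19·1.799 = 49.0; c'Δl = 1.44; W sinα = 28.8
Slice 6: Δl = 1.9/cos25.3° = 2.102 m; N'_6 = 71·cos25.3° − 1·2.102 = 62.1; c'Δl = 1.68; W sinα = 30.3
Slice 7: Δl = 2.2/cos32.6° = 2.611 m; N'_7 = 33·cos32.6° − 2·2.611 = 22.6; c'Δl = 2.09; W sinα = 17.8
Σc'Δl = 13.4 kN/m; ΣN' = 598.6 kN/m; ΣW sinα = 93.5 kN/m
Resisting = 13.4 + 598.6·tan23.0° = 13.4 + 254.1 = 267.5 kN/m
FS = 267.5 / 93.5 = 2.860

FS = 2.86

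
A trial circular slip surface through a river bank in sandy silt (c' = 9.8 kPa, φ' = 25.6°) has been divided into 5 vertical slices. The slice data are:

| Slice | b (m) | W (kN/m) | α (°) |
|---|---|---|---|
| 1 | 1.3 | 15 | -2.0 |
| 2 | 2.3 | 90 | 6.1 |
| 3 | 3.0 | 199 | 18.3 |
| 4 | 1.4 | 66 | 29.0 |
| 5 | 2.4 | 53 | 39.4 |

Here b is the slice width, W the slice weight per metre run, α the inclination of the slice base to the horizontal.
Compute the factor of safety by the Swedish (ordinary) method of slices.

Ordinary method of slices: FS = Σ[c'·Δl_i + (W_i cosα_i)·tanφ'] / Σ W_i sinα_i, with Δl_i = b_i / cosα_i.
Slice 1: Δl = 1.3/cos(-2.0°) = 1.301 m; N'_1 = 15·cos(-2.0°) = 15.0; c'Δl = 12.75; W sinα = -0.5
Slice 2: Δl = 2.3/cos6.1° = 2.313 m; N'_2 = 90·cos6.1° = 89.5; c'Δl = 22.67; W sinα = 9.6
Slice 3: Δl = 3.0/cos18.3° = 3.160 m; N'_3 = 199·cos18.3° = 188.9; c'Δl = 30.97; W sinα = 62.5
Slice 4: Δl = 1.4/cos29.0° = 1.601 m; N'_4 = 66·cos29.0° = 57.7; c'Δl = 15.69; W sinα = 32.0
Slice 5: Δl = 2.4/cos39.4° = 3.106 m; N'_5 = 53·cos39.4° = 41.0; c'Δl = 30.44; W sinα = 33.6
Σc'Δl = 112.5 kN/m; ΣN' = 392.1 kN/m; ΣW sinα = 137.2 kN/m
Resisting = 112.5 + 392.1·tan25.6° = 112.5 + 187.9 = 300.4 kN/m
FS = 300.4 / 137.2 = 2.190

FS = 2.19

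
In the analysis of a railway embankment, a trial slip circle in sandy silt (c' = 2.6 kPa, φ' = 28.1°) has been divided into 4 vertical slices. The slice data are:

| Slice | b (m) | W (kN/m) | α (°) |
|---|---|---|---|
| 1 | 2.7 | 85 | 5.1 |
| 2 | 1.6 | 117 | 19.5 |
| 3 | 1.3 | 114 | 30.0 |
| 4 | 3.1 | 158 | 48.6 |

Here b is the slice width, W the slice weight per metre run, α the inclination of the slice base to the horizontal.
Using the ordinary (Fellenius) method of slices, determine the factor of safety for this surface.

FS = 1.08

Ordinary method of slices: FS = Σ[c'·Δl_i + (W_i cosα_i)·tanφ'] / Σ W_i sinα_i, with Δl_i = b_i / cosα_i.
Slice 1: Δl = 2.7/cos5.1° = 2.711 m; N'_1 = 85·cos5.1° = 84.7; c'Δl = 7.05; W sinα = 7.6
Slice 2: Δl = 1.6/cos19.5° = 1.697 m; N'_2 = 117·cos19.5° = 110.3; c'Δl = 4.41; W sinα = 39.1
Slice 3: Δl = 1.3/cos30.0° = 1.501 m; N'_3 = 114·cos30.0° = 98.7; c'Δl = 3.90; W sinα = 57.0
Slice 4: Δl = 3.1/cos48.6° = 4.688 m; N'_4 = 158·cos48.6° = 104.5; c'Δl = 12.19; W sinα = 118.5
Σc'Δl = 27.6 kN/m; ΣN' = 398.2 kN/m; ΣW sinα = 222.1 kN/m
Resisting = 27.6 + 398.2·tan28.1° = 27.6 + 212.6 = 240.2 kN/m
FS = 240.2 / 222.1 = 1.081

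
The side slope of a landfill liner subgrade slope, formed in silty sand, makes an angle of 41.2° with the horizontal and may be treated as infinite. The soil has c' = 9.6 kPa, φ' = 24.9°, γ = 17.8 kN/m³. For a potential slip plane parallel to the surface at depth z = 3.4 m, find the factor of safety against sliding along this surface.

For an infinite slope with a slip plane parallel to the surface (no pore pressure): FS = [c' + γz cos²β tanφ'] / [γz sinβ cosβ].
γz = 17.8·3.4 = 60.52 kN/m²
Numerator = 9.6 + 60.52·cos²41.2°·tan24.9° = 9.6 + 60.52·0.5661·0.4642 = 25.504 kPa
Denominator = 60.52·sin41.2°·cos41.2° = 60.52·0.6587·0.7524 = 29.994 kPa
FS = 25.504 / 29.994 = 0.850

FS = 0.85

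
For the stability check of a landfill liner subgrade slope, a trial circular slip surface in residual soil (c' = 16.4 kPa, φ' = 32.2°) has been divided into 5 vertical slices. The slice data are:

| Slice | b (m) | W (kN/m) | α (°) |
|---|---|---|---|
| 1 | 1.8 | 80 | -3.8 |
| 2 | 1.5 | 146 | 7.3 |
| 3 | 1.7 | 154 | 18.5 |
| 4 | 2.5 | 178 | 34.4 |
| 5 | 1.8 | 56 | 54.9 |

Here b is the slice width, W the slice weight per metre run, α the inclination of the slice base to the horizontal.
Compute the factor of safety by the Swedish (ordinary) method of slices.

Ordinary method of slices: FS = Σ[c'·Δl_i + (W_i cosα_i)·tanφ'] / Σ W_i sinα_i, with Δl_i = b_i / cosα_i.
Slice 1: Δl = 1.8/cos(-3.8°) = 1.804 m; N'_1 = 80·cos(-3.8°) = 79.8; c'Δl = 29.59; W sinα = -5.3
Slice 2: Δl = 1.5/cos7.3° = 1.512 m; N'_2 = 146·cos7.3° = 144.8; c'Δl = 24.80; W sinα = 18.6
Slice 3: Δl = 1.7/cos18.5° = 1.793 m; N'_3 = 154·cos18.5° = 146.0; c'Δl = 29.40; W sinα = 48.9
Slice 4: Δl = 2.5/cos34.4° = 3.030 m; N'_4 = 178·cos34.4° = 146.9; c'Δl = 49.69; W sinα = 100.6
Slice 5: Δl = 1.8/cos54.9° = 3.130 m; N'_5 = 56·cos54.9° = 32.2; c'Δl = 51.34; W sinα = 45.8
Σc'Δl = 184.8 kN/m; ΣN' = 549.8 kN/m; ΣW sinα = 208.5 kN/m
Resisting = 184.8 + 549.8·tan32.2° = 184.8 + 346.2 = 531.0 kN/m
FS = 531.0 / 208.5 = 2.547

FS = 2.55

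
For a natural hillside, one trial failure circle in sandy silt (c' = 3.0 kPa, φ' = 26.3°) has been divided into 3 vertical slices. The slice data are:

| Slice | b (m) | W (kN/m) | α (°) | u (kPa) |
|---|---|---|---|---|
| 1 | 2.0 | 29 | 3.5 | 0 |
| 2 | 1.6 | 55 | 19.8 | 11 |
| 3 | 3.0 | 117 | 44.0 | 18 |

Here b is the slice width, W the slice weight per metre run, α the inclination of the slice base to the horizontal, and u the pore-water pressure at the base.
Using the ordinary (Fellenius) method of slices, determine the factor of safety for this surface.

FS = 0.58

Ordinary method of slices: FS = Σ[c'·Δl_i + (W_i cosα_i − u_i·Δl_i)·tanφ'] / Σ W_i sinα_i, with Δl_i = b_i / cosα_i.
Slice 1: Δl = 2.0/cos3.5° = 2.004 m; N'_1 = 29·cos3.5° − 0·2.004 = 28.9; c'Δl = 6.01; W sinα = 1.8
Slice 2: Δl = 1.6/cos19.8° = 1.701 m; N'_2 = 55·cos19.8° − 11·1.701 = 33.0; c'Δl = 5.10; W sinα = 18.6
Slice 3: Δl = 3.0/cos44.0° = 4.170 m; N'_3 = 117·cos44.0° − 18·4.170 = 9.1; c'Δl = 12.51; W sinα = 81.3
Σc'Δl = 23.6 kN/m; ΣN' = 71.1 kN/m; ΣW sinα = 101.7 kN/m
Resisting = 23.6 + 71.1·tan26.3° = 23.6 + 35.1 = 58.8 kN/m
FS = 58.8 / 101.7 = 0.578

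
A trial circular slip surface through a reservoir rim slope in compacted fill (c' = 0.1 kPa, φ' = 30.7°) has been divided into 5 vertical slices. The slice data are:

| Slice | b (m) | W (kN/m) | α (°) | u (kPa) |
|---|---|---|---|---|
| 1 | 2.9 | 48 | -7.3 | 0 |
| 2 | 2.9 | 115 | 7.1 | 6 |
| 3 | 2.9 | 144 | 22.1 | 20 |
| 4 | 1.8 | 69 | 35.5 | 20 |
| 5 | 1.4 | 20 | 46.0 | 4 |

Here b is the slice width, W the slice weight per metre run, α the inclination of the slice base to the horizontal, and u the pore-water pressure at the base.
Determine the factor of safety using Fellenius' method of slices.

Ordinary method of slices: FS = Σ[c'·Δl_i + (W_i cosα_i − u_i·Δl_i)·tanφ'] / Σ W_i sinα_i, with Δl_i = b_i / cosα_i.
Slice 1: Δl = 2.9/cos(-7.3°) = 2.924 m; N'_1 = 48·cos(-7.3°) − 0·2.924 = 47.6; c'Δl = 0.29; W sinα = -6.1
Slice 2: Δl = 2.9/cos7.1° = 2.922 m; N'_2 = 115·cos7.1° − 6·2.922 = 96.6; c'Δl = 0.29; W sinα = 14.2
Slice 3: Δl = 2.9/cos22.1° = 3.130 m; N'_3 = 144·cos22.1° − 20·3.130 = 70.8; c'Δl = 0.31; W sinα = 54.2
Slice 4: Δl = 1.8/cos35.5° = 2.211 m; N'_4 = 69·cos35.5° − 20·2.211 = 12.0; c'Δl = 0.22; W sinα = 40.1
Slice 5: Δl = 1.4/cos46.0° = 2.015 m; N'_5 = 20·cos46.0° − 4·2.015 = 5.8; c'Δl = 0.20; W sinα = 14.4
Σc'Δl = 1.3 kN/m; ΣN' = 232.8 kN/m; ΣW sinα = 116.7 kN/m
Resisting = 1.3 + 232.8·tan30.7° = 1.3 + 138.2 = 139.5 kN/m
FS = 139.5 / 116.7 = 1.195

FS = 1.20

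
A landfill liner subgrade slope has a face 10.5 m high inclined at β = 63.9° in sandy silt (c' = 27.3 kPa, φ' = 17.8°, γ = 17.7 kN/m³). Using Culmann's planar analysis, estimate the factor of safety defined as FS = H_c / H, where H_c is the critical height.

FS = 1.64

H_c = (4c'/γ) · sinβ cosφ' / [1 − cos(β − φ')]
    = (4·27.3/17.7) · sin63.9°·cos17.8° / [1 − cos46.1°]
    = 6.169 · 0.8550 / 0.3066 = 17.21 m
FS = H_c / H = 17.21 / 10.5 = 1.639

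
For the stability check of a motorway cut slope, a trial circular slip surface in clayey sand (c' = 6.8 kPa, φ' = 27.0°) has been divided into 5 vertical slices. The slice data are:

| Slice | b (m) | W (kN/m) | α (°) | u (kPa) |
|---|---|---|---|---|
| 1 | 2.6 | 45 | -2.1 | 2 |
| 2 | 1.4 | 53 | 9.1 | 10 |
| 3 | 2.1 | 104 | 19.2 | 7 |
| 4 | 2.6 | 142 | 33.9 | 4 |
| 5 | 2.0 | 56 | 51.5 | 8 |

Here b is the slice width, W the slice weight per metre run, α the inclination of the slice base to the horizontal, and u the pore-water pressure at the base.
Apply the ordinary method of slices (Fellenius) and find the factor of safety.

FS = 1.38

Ordinary method of slices: FS = Σ[c'·Δl_i + (W_i cosα_i − u_i·Δl_i)·tanφ'] / Σ W_i sinα_i, with Δl_i = b_i / cosα_i.
Slice 1: Δl = 2.6/cos(-2.1°) = 2.602 m; N'_1 = 45·cos(-2.1°) − 2·2.602 = 39.8; c'Δl = 17.69; W sinα = -1.6
Slice 2: Δl = 1.4/cos9.1° = 1.418 m; N'_2 = 53·cos9.1° − 10·1.418 = 38.2; c'Δl = 9.64; W sinα = 8.4
Slice 3: Δl = 2.1/cos19.2° = 2.224 m; N'_3 = 104·cos19.2° − 7·2.224 = 82.6; c'Δl = 15.12; W sinα = 34.2
Slice 4: Δl = 2.6/cos33.9° = 3.132 m; N'_4 = 142·cos33.9° − 4·3.132 = 105.3; c'Δl = 21.30; W sinα = 79.2
Slice 5: Δl = 2.0/cos51.5° = 3.213 m; N'_5 = 56·cos51.5° − 8·3.213 = 9.2; c'Δl = 21.85; W sinα = 43.8
Σc'Δl = 85.6 kN/m; ΣN' = 275.1 kN/m; ΣW sinα = 164.0 kN/m
Resisting = 85.6 + 275.1·tan27.0° = 85.6 + 140.2 = 225.8 kN/m
FS = 225.8 / 164.0 = 1.377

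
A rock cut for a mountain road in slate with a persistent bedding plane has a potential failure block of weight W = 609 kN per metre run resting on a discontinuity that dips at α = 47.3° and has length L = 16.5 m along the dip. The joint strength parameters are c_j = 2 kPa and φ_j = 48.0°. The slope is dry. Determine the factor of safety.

Resolving the block weight along and normal to the plane and applying the Mohr–Coulomb strength on the joint:
N' = W cosα = 609·cos47.3° = 413.0 kN/m
Driving force T = W sinα = 609·sin47.3° = 447.6 kN/m
Resisting force R = c_j·L + N'·tanφ_j = 2·16.5 + 413.0·tan48.0° = 33.0 + 458.7 = 491.7 kN/m
FS = R / T = 491.7 / 447.6 = 1.099

FS = 1.10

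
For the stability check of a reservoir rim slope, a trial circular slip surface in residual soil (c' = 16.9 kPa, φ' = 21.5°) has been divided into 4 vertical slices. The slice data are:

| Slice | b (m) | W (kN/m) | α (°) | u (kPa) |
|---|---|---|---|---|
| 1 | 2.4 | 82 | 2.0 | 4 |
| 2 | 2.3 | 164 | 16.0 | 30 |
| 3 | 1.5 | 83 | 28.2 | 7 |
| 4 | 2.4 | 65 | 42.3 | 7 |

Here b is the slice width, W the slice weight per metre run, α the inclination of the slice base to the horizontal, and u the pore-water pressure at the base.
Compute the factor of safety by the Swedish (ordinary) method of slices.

Ordinary method of slices: FS = Σ[c'·Δl_i + (W_i cosα_i − u_i·Δl_i)·tanφ'] / Σ W_i sinα_i, with Δl_i = b_i / cosα_i.
Slice 1: Δl = 2.4/cos2.0° = 2.401 m; N'_1 = 82·cos2.0° − 4·2.401 = 72.3; c'Δl = 40.58; W sinα = 2.9
Slice 2: Δl = 2.3/cos16.0° = 2.393 m; N'_2 = 164·cos16.0° − 30·2.393 = 85.9; c'Δl = 40.44; W sinα = 45.2
Slice 3: Δl = 1.5/cos28.2° = 1.702 m; N'_3 = 83·cos28.2° − 7·1.702 = 61.2; c'Δl = 28.76; W sinα = 39.2
Slice 4: Δl = 2.4/cos42.3° = 3.245 m; N'_4 = 65·cos42.3° − 7·3.245 = 25.4; c'Δl = 54.84; W sinα = 43.7
Σc'Δl = 164.6 kN/m; ΣN' = 244.8 kN/m; ΣW sinα = 131.0 kN/m
Resisting = 164.6 + 244.8·tan21.5° = 164.6 + 96.4 = 261.1 kN/m
FS = 261.1 / 131.0 = 1.992

FS = 1.99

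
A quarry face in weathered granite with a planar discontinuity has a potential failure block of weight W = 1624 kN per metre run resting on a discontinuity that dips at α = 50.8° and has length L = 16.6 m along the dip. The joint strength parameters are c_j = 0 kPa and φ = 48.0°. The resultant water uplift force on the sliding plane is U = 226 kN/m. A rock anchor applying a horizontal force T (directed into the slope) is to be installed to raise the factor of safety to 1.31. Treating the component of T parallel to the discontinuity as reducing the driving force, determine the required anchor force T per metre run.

Resolving forces along and normal to the sliding plane, with the horizontal anchor force T adding T·sinα to the effective normal force and T·cosα acting up the plane against the driving force:
FS = [c_jL + (W cosα − U + T sinα) tanφ] / [W sinα − T cosα]
Without the anchor: N' = 800.4 kN/m, driving T_d = 1258.5 kN/m, resisting R = 0·16.6 + 800.4·tan48.0° = 889.0 kN/m, FS = 0.71.
Setting FS = 1.31 and solving for T:
1.31·(1258.5 − T cos50.8°) = 889.0 + T sin50.8°·tan48.0°
T·(sin50.8°·tan48.0° + 1.31·cos50.8°) = 1.31·1258.5 − 889.0
T·(0.7749·1.1106 + 1.31·0.6320) = 1648.6 − 889.0 = 759.7
T·1.6886 = 759.7
T = 449.9 kN/m

T = 450 kN/m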